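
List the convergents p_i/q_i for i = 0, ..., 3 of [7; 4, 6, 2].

Using the convergent recurrence p_i = a_i*p_{i-1} + p_{i-2}, q_i = a_i*q_{i-1} + q_{i-2} with p_{-2}=0, p_{-1}=1, q_{-2}=1, q_{-1}=0:
  i=0: a_0=7, p_0 = 7*1 + 0 = 7, q_0 = 7*0 + 1 = 1.
  i=1: a_1=4, p_1 = 4*7 + 1 = 29, q_1 = 4*1 + 0 = 4.
  i=2: a_2=6, p_2 = 6*29 + 7 = 181, q_2 = 6*4 + 1 = 25.
  i=3: a_3=2, p_3 = 2*181 + 29 = 391, q_3 = 2*25 + 4 = 54.

7/1, 29/4, 181/25, 391/54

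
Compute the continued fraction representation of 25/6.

Run the Euclidean algorithm on 25 and 6; the successive quotients are the partial quotients a_0, a_1, ... (each step inverts the fractional part left over by the previous one):
  25 = 4*6 + 1, so a_0 = 4.
  6 = 6*1 + 0, so a_1 = 6.
The remainder reaches 0 after 2 divisions, so the expansion has 2 partial quotients, read off in order.

[4; 6]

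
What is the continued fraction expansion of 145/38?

[3; 1, 4, 2, 3]

Run the Euclidean algorithm on 145 and 38; the successive quotients are the partial quotients a_0, a_1, ... (each step inverts the fractional part left over by the previous one):
  145 = 3*38 + 31, so a_0 = 3.
  38 = 1*31 + 7, so a_1 = 1.
  31 = 4*7 + 3, so a_2 = 4.
  7 = 2*3 + 1, so a_3 = 2.
  3 = 3*1 + 0, so a_4 = 3.
The remainder reaches 0 after 5 divisions, so the expansion has 5 partial quotients, read off in order.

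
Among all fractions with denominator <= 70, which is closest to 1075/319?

Expand x = 1075/319 as a continued fraction with the Euclidean algorithm:
  1075 = 3*319 + 118, so a_0 = 3.
  319 = 2*118 + 83, so a_1 = 2.
  118 = 1*83 + 35, so a_2 = 1.
  83 = 2*35 + 13, so a_3 = 2.
  35 = 2*13 + 9, so a_4 = 2.
  13 = 1*9 + 4, so a_5 = 1.
  9 = 2*4 + 1, so a_6 = 2.
  4 = 4*1 + 0, so a_7 = 4.
so x = [3; 2, 1, 2, 2, 1, 2, 4].
Convergents (p_i = a_i*p_{i-1} + p_{i-2}, q_i = a_i*q_{i-1} + q_{i-2} with p_{-2}=0, p_{-1}=1, q_{-2}=1, q_{-1}=0), until the denominator exceeds 70:
  i=0: a_0=3, p_0 = 3*1 + 0 = 3, q_0 = 3*0 + 1 = 1.
  i=1: a_1=2, p_1 = 2*3 + 1 = 7, q_1 = 2*1 + 0 = 2.
  i=2: a_2=1, p_2 = 1*7 + 3 = 10, q_2 = 1*2 + 1 = 3.
  i=3: a_3=2, p_3 = 2*10 + 7 = 27, q_3 = 2*3 + 2 = 8.
  i=4: a_4=2, p_4 = 2*27 + 10 = 64, q_4 = 2*8 + 3 = 19.
  i=5: a_5=1, p_5 = 1*64 + 27 = 91, q_5 = 1*19 + 8 = 27.
  i=6: a_6=2, p_6 = 2*91 + 64 = 246, q_6 = 2*27 + 19 = 73.
q_6 = 73 > 70, so the last convergent with denominator <= 70 is p_5/q_5 = 91/27.
The closest fraction with denominator <= 70 is either p_5/q_5 or the intermediate fraction (k*p_5 + p_4)/(k*q_5 + q_4) with the largest k >= 1 whose denominator stays <= 70; these approach x as k grows, and every other convergent or intermediate fraction in range is farther away.
Largest k: floor((70 - q_4)/q_5) = floor((70 - 19)/27) = 1.
That gives (1*91 + 64)/(1*27 + 19) = 155/46.
Compare the errors: |x - 91/27| = |1075*27 - 91*319|/(319*27) = 4/8613, and |x - 155/46| = |1075*46 - 155*319|/(319*46) = 5/14674.
Cross-multiplying, 5*8613 = 43065 < 58696 = 4*14674, so 5/14674 is smaller: the intermediate fraction 155/46 is closer to x than 91/27.

155/46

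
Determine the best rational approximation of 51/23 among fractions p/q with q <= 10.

Expand x = 51/23 as a continued fraction with the Euclidean algorithm:
  51 = 2*23 + 5, so a_0 = 2.
  23 = 4*5 + 3, so a_1 = 4.
  5 = 1*3 + 2, so a_2 = 1.
  3 = 1*2 + 1, so a_3 = 1.
  2 = 2*1 + 0, so a_4 = 2.
so x = [2; 4, 1, 1, 2].
Convergents (p_i = a_i*p_{i-1} + p_{i-2}, q_i = a_i*q_{i-1} + q_{i-2} with p_{-2}=0, p_{-1}=1, q_{-2}=1, q_{-1}=0), until the denominator exceeds 10:
  i=0: a_0=2, p_0 = 2*1 + 0 = 2, q_0 = 2*0 + 1 = 1.
  i=1: a_1=4, p_1 = 4*2 + 1 = 9, q_1 = 4*1 + 0 = 4.
  i=2: a_2=1, p_2 = 1*9 + 2 = 11, q_2 = 1*4 + 1 = 5.
  i=3: a_3=1, p_3 = 1*11 + 9 = 20, q_3 = 1*5 + 4 = 9.
  i=4: a_4=2, p_4 = 2*20 + 11 = 51, q_4 = 2*9 + 5 = 23.
q_4 = 23 > 10, so the last convergent with denominator <= 10 is p_3/q_3 = 20/9.
The closest fraction with denominator <= 10 is either p_3/q_3 or the intermediate fraction (k*p_3 + p_2)/(k*q_3 + q_2) with the largest k >= 1 whose denominator stays <= 10; these approach x as k grows, and every other convergent or intermediate fraction in range is farther away.
Largest k: floor((10 - q_2)/q_3) = floor((10 - 5)/9) = 0.
Since k = 0, no intermediate fraction beyond p_3/q_3 has denominator <= 10, so the convergent 20/9 is the closest (its error is |51*9 - 20*23|/(23*9) = 1/207).

20/9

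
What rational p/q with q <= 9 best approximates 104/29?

Expand x = 104/29 as a continued fraction with the Euclidean algorithm:
  104 = 3*29 + 17, so a_0 = 3.
  29 = 1*17 + 12, so a_1 = 1.
  17 = 1*12 + 5, so a_2 = 1.
  12 = 2*5 + 2, so a_3 = 2.
  5 = 2*2 + 1, so a_4 = 2.
  2 = 2*1 + 0, so a_5 = 2.
so x = [3; 1, 1, 2, 2, 2].
Convergents (p_i = a_i*p_{i-1} + p_{i-2}, q_i = a_i*q_{i-1} + q_{i-2} with p_{-2}=0, p_{-1}=1, q_{-2}=1, q_{-1}=0), until the denominator exceeds 9:
  i=0: a_0=3, p_0 = 3*1 + 0 = 3, q_0 = 3*0 + 1 = 1.
  i=1: a_1=1, p_1 = 1*3 + 1 = 4, q_1 = 1*1 + 0 = 1.
  i=2: a_2=1, p_2 = 1*4 + 3 = 7, q_2 = 1*1 + 1 = 2.
  i=3: a_3=2, p_3 = 2*7 + 4 = 18, q_3 = 2*2 + 1 = 5.
  i=4: a_4=2, p_4 = 2*18 + 7 = 43, q_4 = 2*5 + 2 = 12.
q_4 = 12 > 9, so the last convergent with denominator <= 9 is p_3/q_3 = 18/5.
The closest fraction with denominator <= 9 is either p_3/q_3 or the intermediate fraction (k*p_3 + p_2)/(k*q_3 + q_2) with the largest k >= 1 whose denominator stays <= 9; these approach x as k grows, and every other convergent or intermediate fraction in range is farther away.
Largest k: floor((9 - q_2)/q_3) = floor((9 - 2)/5) = 1.
That gives (1*18 + 7)/(1*5 + 2) = 25/7.
Compare the errors: |x - 18/5| = |104*5 - 18*29|/(29*5) = 2/145, and |x - 25/7| = |104*7 - 25*29|/(29*7) = 3/203.
Cross-multiplying, 2*203 = 406 < 435 = 3*145, so 2/145 is smaller: the convergent 18/5 is closer to x than 25/7.

18/5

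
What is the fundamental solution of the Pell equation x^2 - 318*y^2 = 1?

First expand sqrt(318) as a continued fraction. With x_i = (sqrt(318) + m_i)/d_i and (m_0, d_0) = (0, 1): a_0 = floor(sqrt(318)) = 17, since 17^2 = 289 <= 318 < 324 = 18^2.
Iterate m_{i+1} = d_i*a_i - m_i, d_{i+1} = (318 - m_{i+1}^2)/d_i, a_{i+1} = floor((a_0 + m_{i+1})/d_{i+1}):
  m_1 = 1*17 - 0 = 17, d_1 = (318 - 17^2)/1 = 29/1 = 29, a_1 = floor((17 + 17)/29) = 1.
  m_2 = 29*1 - 17 = 12, d_2 = (318 - 12^2)/29 = 174/29 = 6, a_2 = floor((17 + 12)/6) = 4.
  m_3 = 6*4 - 12 = 12, d_3 = (318 - 12^2)/6 = 174/6 = 29, a_3 = floor((17 + 12)/29) = 1.
  m_4 = 29*1 - 12 = 17, d_4 = (318 - 17^2)/29 = 29/29 = 1, a_4 = floor((17 + 17)/1) = 34.
  m_5 = 1*34 - 17 = 17, d_5 = (318 - 17^2)/1 = 29/1 = 29: (m_5, d_5) = (m_1, d_1) = (17, 29), so from here the quotients repeat a_1, ..., a_4; the period length is 4.
So sqrt(318) = [17; (1, 4, 1, 34)] with period length k = 4.
k is even, so the fundamental solution of x^2 - 318y^2 = 1 is (p_{k-1}, q_{k-1}) = (p_3, q_3); compute convergents through index 3.
Convergents (p_i = a_i*p_{i-1} + p_{i-2}, q_i = a_i*q_{i-1} + q_{i-2} with p_{-2}=0, p_{-1}=1, q_{-2}=1, q_{-1}=0):
  i=0: a_0=17, p_0 = 17*1 + 0 = 17, q_0 = 17*0 + 1 = 1.
  i=1: a_1=1, p_1 = 1*17 + 1 = 18, q_1 = 1*1 + 0 = 1.
  i=2: a_2=4, p_2 = 4*18 + 17 = 89, q_2 = 4*1 + 1 = 5.
  i=3: a_3=1, p_3 = 1*89 + 18 = 107, q_3 = 1*5 + 1 = 6.
Check: 107^2 - 318*6^2 = 11449 - 11448 = 1, so (x, y) = (107, 6) solves the equation, and by the theorem it is the least positive solution.

(x, y) = (107, 6)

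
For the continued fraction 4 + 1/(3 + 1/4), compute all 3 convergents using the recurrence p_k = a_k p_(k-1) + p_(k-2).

Using the convergent recurrence p_i = a_i*p_{i-1} + p_{i-2}, q_i = a_i*q_{i-1} + q_{i-2} with p_{-2}=0, p_{-1}=1, q_{-2}=1, q_{-1}=0:
  i=0: a_0=4, p_0 = 4*1 + 0 = 4, q_0 = 4*0 + 1 = 1.
  i=1: a_1=3, p_1 = 3*4 + 1 = 13, q_1 = 3*1 + 0 = 3.
  i=2: a_2=4, p_2 = 4*13 + 4 = 56, q_2 = 4*3 + 1 = 13.

4/1, 13/3, 56/13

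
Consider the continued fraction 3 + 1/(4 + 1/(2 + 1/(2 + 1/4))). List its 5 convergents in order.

3/1, 13/4, 29/9, 71/22, 313/97

Using the convergent recurrence p_i = a_i*p_{i-1} + p_{i-2}, q_i = a_i*q_{i-1} + q_{i-2} with p_{-2}=0, p_{-1}=1, q_{-2}=1, q_{-1}=0:
  i=0: a_0=3, p_0 = 3*1 + 0 = 3, q_0 = 3*0 + 1 = 1.
  i=1: a_1=4, p_1 = 4*3 + 1 = 13, q_1 = 4*1 + 0 = 4.
  i=2: a_2=2, p_2 = 2*13 + 3 = 29, q_2 = 2*4 + 1 = 9.
  i=3: a_3=2, p_3 = 2*29 + 13 = 71, q_3 = 2*9 + 4 = 22.
  i=4: a_4=4, p_4 = 4*71 + 29 = 313, q_4 = 4*22 + 9 = 97.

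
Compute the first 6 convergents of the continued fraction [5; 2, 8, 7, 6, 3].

Using the convergent recurrence p_i = a_i*p_{i-1} + p_{i-2}, q_i = a_i*q_{i-1} + q_{i-2} with p_{-2}=0, p_{-1}=1, q_{-2}=1, q_{-1}=0:
  i=0: a_0=5, p_0 = 5*1 + 0 = 5, q_0 = 5*0 + 1 = 1.
  i=1: a_1=2, p_1 = 2*5 + 1 = 11, q_1 = 2*1 + 0 = 2.
  i=2: a_2=8, p_2 = 8*11 + 5 = 93, q_2 = 8*2 + 1 = 17.
  i=3: a_3=7, p_3 = 7*93 + 11 = 662, q_3 = 7*17 + 2 = 121.
  i=4: a_4=6, p_4 = 6*662 + 93 = 4065, q_4 = 6*121 + 17 = 743.
  i=5: a_5=3, p_5 = 3*4065 + 662 = 12857, q_5 = 3*743 + 121 = 2350.

5/1, 11/2, 93/17, 662/121, 4065/743, 12857/2350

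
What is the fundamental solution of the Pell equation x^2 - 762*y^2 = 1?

(x, y) = (6349, 230)

First expand sqrt(762) as a continued fraction. With x_i = (sqrt(762) + m_i)/d_i and (m_0, d_0) = (0, 1): a_0 = floor(sqrt(762)) = 27, since 27^2 = 729 <= 762 < 784 = 28^2.
Iterate m_{i+1} = d_i*a_i - m_i, d_{i+1} = (762 - m_{i+1}^2)/d_i, a_{i+1} = floor((a_0 + m_{i+1})/d_{i+1}):
  m_1 = 1*27 - 0 = 27, d_1 = (762 - 27^2)/1 = 33/1 = 33, a_1 = floor((27 + 27)/33) = 1.
  m_2 = 33*1 - 27 = 6, d_2 = (762 - 6^2)/33 = 726/33 = 22, a_2 = floor((27 + 6)/22) = 1.
  m_3 = 22*1 - 6 = 16, d_3 = (762 - 16^2)/22 = 506/22 = 23, a_3 = floor((27 + 16)/23) = 1.
  m_4 = 23*1 - 16 = 7, d_4 = (762 - 7^2)/23 = 713/23 = 31, a_4 = floor((27 + 7)/31) = 1.
  m_5 = 31*1 - 7 = 24, d_5 = (762 - 24^2)/31 = 186/31 = 6, a_5 = floor((27 + 24)/6) = 8.
  m_6 = 6*8 - 24 = 24, d_6 = (762 - 24^2)/6 = 186/6 = 31, a_6 = floor((27 + 24)/31) = 1.
  m_7 = 31*1 - 24 = 7, d_7 = (762 - 7^2)/31 = 713/31 = 23, a_7 = floor((27 + 7)/23) = 1.
  m_8 = 23*1 - 7 = 16, d_8 = (762 - 16^2)/23 = 506/23 = 22, a_8 = floor((27 + 16)/22) = 1.
  m_9 = 22*1 - 16 = 6, d_9 = (762 - 6^2)/22 = 726/22 = 33, a_9 = floor((27 + 6)/33) = 1.
  m_10 = 33*1 - 6 = 27, d_10 = (762 - 27^2)/33 = 33/33 = 1, a_10 = floor((27 + 27)/1) = 54.
  m_11 = 1*54 - 27 = 27, d_11 = (762 - 27^2)/1 = 33/1 = 33: (m_11, d_11) = (m_1, d_1) = (27, 33), so from here the quotients repeat a_1, ..., a_10; the period length is 10.
So sqrt(762) = [27; (1, 1, 1, 1, 8, 1, 1, 1, 1, 54)] with period length k = 10.
k is even, so the fundamental solution of x^2 - 762y^2 = 1 is (p_{k-1}, q_{k-1}) = (p_9, q_9); compute convergents through index 9.
Convergents (p_i = a_i*p_{i-1} + p_{i-2}, q_i = a_i*q_{i-1} + q_{i-2} with p_{-2}=0, p_{-1}=1, q_{-2}=1, q_{-1}=0):
  i=0: a_0=27, p_0 = 27*1 + 0 = 27, q_0 = 27*0 + 1 = 1.
  i=1: a_1=1, p_1 = 1*27 + 1 = 28, q_1 = 1*1 + 0 = 1.
  i=2: a_2=1, p_2 = 1*28 + 27 = 55, q_2 = 1*1 + 1 = 2.
  i=3: a_3=1, p_3 = 1*55 + 28 = 83, q_3 = 1*2 + 1 = 3.
  i=4: a_4=1, p_4 = 1*83 + 55 = 138, q_4 = 1*3 + 2 = 5.
  i=5: a_5=8, p_5 = 8*138 + 83 = 1187, q_5 = 8*5 + 3 = 43.
  i=6: a_6=1, p_6 = 1*1187 + 138 = 1325, q_6 = 1*43 + 5 = 48.
  i=7: a_7=1, p_7 = 1*1325 + 1187 = 2512, q_7 = 1*48 + 43 = 91.
  i=8: a_8=1, p_8 = 1*2512 + 1325 = 3837, q_8 = 1*91 + 48 = 139.
  i=9: a_9=1, p_9 = 1*3837 + 2512 = 6349, q_9 = 1*139 + 91 = 230.
Check: 6349^2 - 762*230^2 = 40309801 - 40309800 = 1, so (x, y) = (6349, 230) solves the equation, and by the theorem it is the least positive solution.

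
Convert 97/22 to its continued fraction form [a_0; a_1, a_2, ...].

Run the Euclidean algorithm on 97 and 22; the successive quotients are the partial quotients a_0, a_1, ... (each step inverts the fractional part left over by the previous one):
  97 = 4*22 + 9, so a_0 = 4.
  22 = 2*9 + 4, so a_1 = 2.
  9 = 2*4 + 1, so a_2 = 2.
  4 = 4*1 + 0, so a_3 = 4.
The remainder reaches 0 after 4 divisions, so the expansion has 4 partial quotients, read off in order.

[4; 2, 2, 4]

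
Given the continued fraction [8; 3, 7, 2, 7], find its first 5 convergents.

Using the convergent recurrence p_i = a_i*p_{i-1} + p_{i-2}, q_i = a_i*q_{i-1} + q_{i-2} with p_{-2}=0, p_{-1}=1, q_{-2}=1, q_{-1}=0:
  i=0: a_0=8, p_0 = 8*1 + 0 = 8, q_0 = 8*0 + 1 = 1.
  i=1: a_1=3, p_1 = 3*8 + 1 = 25, q_1 = 3*1 + 0 = 3.
  i=2: a_2=7, p_2 = 7*25 + 8 = 183, q_2 = 7*3 + 1 = 22.
  i=3: a_3=2, p_3 = 2*183 + 25 = 391, q_3 = 2*22 + 3 = 47.
  i=4: a_4=7, p_4 = 7*391 + 183 = 2920, q_4 = 7*47 + 22 = 351.

8/1, 25/3, 183/22, 391/47, 2920/351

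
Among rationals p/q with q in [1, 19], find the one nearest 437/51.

60/7

Expand x = 437/51 as a continued fraction with the Euclidean algorithm:
  437 = 8*51 + 29, so a_0 = 8.
  51 = 1*29 + 22, so a_1 = 1.
  29 = 1*22 + 7, so a_2 = 1.
  22 = 3*7 + 1, so a_3 = 3.
  7 = 7*1 + 0, so a_4 = 7.
so x = [8; 1, 1, 3, 7].
Convergents (p_i = a_i*p_{i-1} + p_{i-2}, q_i = a_i*q_{i-1} + q_{i-2} with p_{-2}=0, p_{-1}=1, q_{-2}=1, q_{-1}=0), until the denominator exceeds 19:
  i=0: a_0=8, p_0 = 8*1 + 0 = 8, q_0 = 8*0 + 1 = 1.
  i=1: a_1=1, p_1 = 1*8 + 1 = 9, q_1 = 1*1 + 0 = 1.
  i=2: a_2=1, p_2 = 1*9 + 8 = 17, q_2 = 1*1 + 1 = 2.
  i=3: a_3=3, p_3 = 3*17 + 9 = 60, q_3 = 3*2 + 1 = 7.
  i=4: a_4=7, p_4 = 7*60 + 17 = 437, q_4 = 7*7 + 2 = 51.
q_4 = 51 > 19, so the last convergent with denominator <= 19 is p_3/q_3 = 60/7.
The closest fraction with denominator <= 19 is either p_3/q_3 or the intermediate fraction (k*p_3 + p_2)/(k*q_3 + q_2) with the largest k >= 1 whose denominator stays <= 19; these approach x as k grows, and every other convergent or intermediate fraction in range is farther away.
Largest k: floor((19 - q_2)/q_3) = floor((19 - 2)/7) = 2.
That gives (2*60 + 17)/(2*7 + 2) = 137/16.
Compare the errors: |x - 60/7| = |437*7 - 60*51|/(51*7) = 1/357, and |x - 137/16| = |437*16 - 137*51|/(51*16) = 5/816.
Cross-multiplying, 1*816 = 816 < 1785 = 5*357, so 1/357 is smaller: the convergent 60/7 is closer to x than 137/16.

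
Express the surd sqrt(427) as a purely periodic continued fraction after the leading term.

Write x_i = (sqrt(427) + m_i)/d_i with (m_0, d_0) = (0, 1). a_0 = floor(sqrt(427)) = 20, since 20^2 = 400 <= 427 < 441 = 21^2.
Iterate m_{i+1} = d_i*a_i - m_i, d_{i+1} = (427 - m_{i+1}^2)/d_i, a_{i+1} = floor((a_0 + m_{i+1})/d_{i+1}):
  m_1 = 1*20 - 0 = 20, d_1 = (427 - 20^2)/1 = 27/1 = 27, a_1 = floor((20 + 20)/27) = 1.
  m_2 = 27*1 - 20 = 7, d_2 = (427 - 7^2)/27 = 378/27 = 14, a_2 = floor((20 + 7)/14) = 1.
  m_3 = 14*1 - 7 = 7, d_3 = (427 - 7^2)/14 = 378/14 = 27, a_3 = floor((20 + 7)/27) = 1.
  m_4 = 27*1 - 7 = 20, d_4 = (427 - 20^2)/27 = 27/27 = 1, a_4 = floor((20 + 20)/1) = 40.
  m_5 = 1*40 - 20 = 20, d_5 = (427 - 20^2)/1 = 27/1 = 27: (m_5, d_5) = (m_1, d_1) = (20, 27), so from here the quotients repeat a_1, ..., a_4; the period length is 4.
Hence the expansion of sqrt(427) is a_0 = 20 followed by the repeating block 1, 1, 1, 40 (period 4).

[20; (1, 1, 1, 40)]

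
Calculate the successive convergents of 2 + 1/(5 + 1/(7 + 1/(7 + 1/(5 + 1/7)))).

2/1, 11/5, 79/36, 564/257, 2899/1321, 20857/9504

Using the convergent recurrence p_i = a_i*p_{i-1} + p_{i-2}, q_i = a_i*q_{i-1} + q_{i-2} with p_{-2}=0, p_{-1}=1, q_{-2}=1, q_{-1}=0:
  i=0: a_0=2, p_0 = 2*1 + 0 = 2, q_0 = 2*0 + 1 = 1.
  i=1: a_1=5, p_1 = 5*2 + 1 = 11, q_1 = 5*1 + 0 = 5.
  i=2: a_2=7, p_2 = 7*11 + 2 = 79, q_2 = 7*5 + 1 = 36.
  i=3: a_3=7, p_3 = 7*79 + 11 = 564, q_3 = 7*36 + 5 = 257.
  i=4: a_4=5, p_4 = 5*564 + 79 = 2899, q_4 = 5*257 + 36 = 1321.
  i=5: a_5=7, p_5 = 7*2899 + 564 = 20857, q_5 = 7*1321 + 257 = 9504.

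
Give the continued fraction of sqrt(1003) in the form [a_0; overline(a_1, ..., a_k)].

[31; overline(1, 2, 31, 2, 1, 62)]

Write x_i = (sqrt(1003) + m_i)/d_i with (m_0, d_0) = (0, 1). a_0 = floor(sqrt(1003)) = 31, since 31^2 = 961 <= 1003 < 1024 = 32^2.
Iterate m_{i+1} = d_i*a_i - m_i, d_{i+1} = (1003 - m_{i+1}^2)/d_i, a_{i+1} = floor((a_0 + m_{i+1})/d_{i+1}):
  m_1 = 1*31 - 0 = 31, d_1 = (1003 - 31^2)/1 = 42/1 = 42, a_1 = floor((31 + 31)/42) = 1.
  m_2 = 42*1 - 31 = 11, d_2 = (1003 - 11^2)/42 = 882/42 = 21, a_2 = floor((31 + 11)/21) = 2.
  m_3 = 21*2 - 11 = 31, d_3 = (1003 - 31^2)/21 = 42/21 = 2, a_3 = floor((31 + 31)/2) = 31.
  m_4 = 2*31 - 31 = 31, d_4 = (1003 - 31^2)/2 = 42/2 = 21, a_4 = floor((31 + 31)/21) = 2.
  m_5 = 21*2 - 31 = 11, d_5 = (1003 - 11^2)/21 = 882/21 = 42, a_5 = floor((31 + 11)/42) = 1.
  m_6 = 42*1 - 11 = 31, d_6 = (1003 - 31^2)/42 = 42/42 = 1, a_6 = floor((31 + 31)/1) = 62.
  m_7 = 1*62 - 31 = 31, d_7 = (1003 - 31^2)/1 = 42/1 = 42: (m_7, d_7) = (m_1, d_1) = (31, 42), so from here the quotients repeat a_1, ..., a_6; the period length is 6.
Hence the expansion of sqrt(1003) is a_0 = 31 followed by the repeating block 1, 2, 31, 2, 1, 62 (period 6).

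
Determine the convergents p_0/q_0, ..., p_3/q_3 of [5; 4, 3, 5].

Using the convergent recurrence p_i = a_i*p_{i-1} + p_{i-2}, q_i = a_i*q_{i-1} + q_{i-2} with p_{-2}=0, p_{-1}=1, q_{-2}=1, q_{-1}=0:
  i=0: a_0=5, p_0 = 5*1 + 0 = 5, q_0 = 5*0 + 1 = 1.
  i=1: a_1=4, p_1 = 4*5 + 1 = 21, q_1 = 4*1 + 0 = 4.
  i=2: a_2=3, p_2 = 3*21 + 5 = 68, q_2 = 3*4 + 1 = 13.
  i=3: a_3=5, p_3 = 5*68 + 21 = 361, q_3 = 5*13 + 4 = 69.

5/1, 21/4, 68/13, 361/69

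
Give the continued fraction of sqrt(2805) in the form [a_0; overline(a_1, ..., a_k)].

[52; overline(1, 25, 2, 25, 1, 104)]

Write x_i = (sqrt(2805) + m_i)/d_i with (m_0, d_0) = (0, 1). a_0 = floor(sqrt(2805)) = 52, since 52^2 = 2704 <= 2805 < 2809 = 53^2.
Iterate m_{i+1} = d_i*a_i - m_i, d_{i+1} = (2805 - m_{i+1}^2)/d_i, a_{i+1} = floor((a_0 + m_{i+1})/d_{i+1}):
  m_1 = 1*52 - 0 = 52, d_1 = (2805 - 52^2)/1 = 101/1 = 101, a_1 = floor((52 + 52)/101) = 1.
  m_2 = 101*1 - 52 = 49, d_2 = (2805 - 49^2)/101 = 404/101 = 4, a_2 = floor((52 + 49)/4) = 25.
  m_3 = 4*25 - 49 = 51, d_3 = (2805 - 51^2)/4 = 204/4 = 51, a_3 = floor((52 + 51)/51) = 2.
  m_4 = 51*2 - 51 = 51, d_4 = (2805 - 51^2)/51 = 204/51 = 4, a_4 = floor((52 + 51)/4) = 25.
  m_5 = 4*25 - 51 = 49, d_5 = (2805 - 49^2)/4 = 404/4 = 101, a_5 = floor((52 + 49)/101) = 1.
  m_6 = 101*1 - 49 = 52, d_6 = (2805 - 52^2)/101 = 101/101 = 1, a_6 = floor((52 + 52)/1) = 104.
  m_7 = 1*104 - 52 = 52, d_7 = (2805 - 52^2)/1 = 101/1 = 101: (m_7, d_7) = (m_1, d_1) = (52, 101), so from here the quotients repeat a_1, ..., a_6; the period length is 6.
Hence the expansion of sqrt(2805) is a_0 = 52 followed by the repeating block 1, 25, 2, 25, 1, 104 (period 6).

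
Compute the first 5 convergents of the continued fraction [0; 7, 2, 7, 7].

0/1, 1/7, 2/15, 15/112, 107/799

Using the convergent recurrence p_i = a_i*p_{i-1} + p_{i-2}, q_i = a_i*q_{i-1} + q_{i-2} with p_{-2}=0, p_{-1}=1, q_{-2}=1, q_{-1}=0:
  i=0: a_0=0, p_0 = 0*1 + 0 = 0, q_0 = 0*0 + 1 = 1.
  i=1: a_1=7, p_1 = 7*0 + 1 = 1, q_1 = 7*1 + 0 = 7.
  i=2: a_2=2, p_2 = 2*1 + 0 = 2, q_2 = 2*7 + 1 = 15.
  i=3: a_3=7, p_3 = 7*2 + 1 = 15, q_3 = 7*15 + 7 = 112.
  i=4: a_4=7, p_4 = 7*15 + 2 = 107, q_4 = 7*112 + 15 = 799.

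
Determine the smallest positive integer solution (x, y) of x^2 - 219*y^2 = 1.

(x, y) = (74, 5)

First expand sqrt(219) as a continued fraction. With x_i = (sqrt(219) + m_i)/d_i and (m_0, d_0) = (0, 1): a_0 = floor(sqrt(219)) = 14, since 14^2 = 196 <= 219 < 225 = 15^2.
Iterate m_{i+1} = d_i*a_i - m_i, d_{i+1} = (219 - m_{i+1}^2)/d_i, a_{i+1} = floor((a_0 + m_{i+1})/d_{i+1}):
  m_1 = 1*14 - 0 = 14, d_1 = (219 - 14^2)/1 = 23/1 = 23, a_1 = floor((14 + 14)/23) = 1.
  m_2 = 23*1 - 14 = 9, d_2 = (219 - 9^2)/23 = 138/23 = 6, a_2 = floor((14 + 9)/6) = 3.
  m_3 = 6*3 - 9 = 9, d_3 = (219 - 9^2)/6 = 138/6 = 23, a_3 = floor((14 + 9)/23) = 1.
  m_4 = 23*1 - 9 = 14, d_4 = (219 - 14^2)/23 = 23/23 = 1, a_4 = floor((14 + 14)/1) = 28.
  m_5 = 1*28 - 14 = 14, d_5 = (219 - 14^2)/1 = 23/1 = 23: (m_5, d_5) = (m_1, d_1) = (14, 23), so from here the quotients repeat a_1, ..., a_4; the period length is 4.
So sqrt(219) = [14; (1, 3, 1, 28)] with period length k = 4.
k is even, so the fundamental solution of x^2 - 219y^2 = 1 is (p_{k-1}, q_{k-1}) = (p_3, q_3); compute convergents through index 3.
Convergents (p_i = a_i*p_{i-1} + p_{i-2}, q_i = a_i*q_{i-1} + q_{i-2} with p_{-2}=0, p_{-1}=1, q_{-2}=1, q_{-1}=0):
  i=0: a_0=14, p_0 = 14*1 + 0 = 14, q_0 = 14*0 + 1 = 1.
  i=1: a_1=1, p_1 = 1*14 + 1 = 15, q_1 = 1*1 + 0 = 1.
  i=2: a_2=3, p_2 = 3*15 + 14 = 59, q_2 = 3*1 + 1 = 4.
  i=3: a_3=1, p_3 = 1*59 + 15 = 74, q_3 = 1*4 + 1 = 5.
Check: 74^2 - 219*5^2 = 5476 - 5475 = 1, so (x, y) = (74, 5) solves the equation, and by the theorem it is the least positive solution.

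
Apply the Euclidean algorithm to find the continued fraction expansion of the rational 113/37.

[3; 18, 2]

Run the Euclidean algorithm on 113 and 37; the successive quotients are the partial quotients a_0, a_1, ... (each step inverts the fractional part left over by the previous one):
  113 = 3*37 + 2, so a_0 = 3.
  37 = 18*2 + 1, so a_1 = 18.
  2 = 2*1 + 0, so a_2 = 2.
The remainder reaches 0 after 3 divisions, so the expansion has 3 partial quotients, read off in order.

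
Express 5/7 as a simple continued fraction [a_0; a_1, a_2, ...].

[0; 1, 2, 2]

Run the Euclidean algorithm on 5 and 7; the successive quotients are the partial quotients a_0, a_1, ... (each step inverts the fractional part left over by the previous one):
  5 = 0*7 + 5, so a_0 = 0.
  7 = 1*5 + 2, so a_1 = 1.
  5 = 2*2 + 1, so a_2 = 2.
  2 = 2*1 + 0, so a_3 = 2.
The remainder reaches 0 after 4 divisions, so the expansion has 4 partial quotients, read off in order.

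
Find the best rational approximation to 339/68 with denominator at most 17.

5/1

Expand x = 339/68 as a continued fraction with the Euclidean algorithm:
  339 = 4*68 + 67, so a_0 = 4.
  68 = 1*67 + 1, so a_1 = 1.
  67 = 67*1 + 0, so a_2 = 67.
so x = [4; 1, 67].
Convergents (p_i = a_i*p_{i-1} + p_{i-2}, q_i = a_i*q_{i-1} + q_{i-2} with p_{-2}=0, p_{-1}=1, q_{-2}=1, q_{-1}=0), until the denominator exceeds 17:
  i=0: a_0=4, p_0 = 4*1 + 0 = 4, q_0 = 4*0 + 1 = 1.
  i=1: a_1=1, p_1 = 1*4 + 1 = 5, q_1 = 1*1 + 0 = 1.
  i=2: a_2=67, p_2 = 67*5 + 4 = 339, q_2 = 67*1 + 1 = 68.
q_2 = 68 > 17, so the last convergent with denominator <= 17 is p_1/q_1 = 5/1.
The closest fraction with denominator <= 17 is either p_1/q_1 or the intermediate fraction (k*p_1 + p_0)/(k*q_1 + q_0) with the largest k >= 1 whose denominator stays <= 17; these approach x as k grows, and every other convergent or intermediate fraction in range is farther away.
Largest k: floor((17 - q_0)/q_1) = floor((17 - 1)/1) = 16.
That gives (16*5 + 4)/(16*1 + 1) = 84/17.
Compare the errors: |x - 5/1| = |339*1 - 5*68|/(68*1) = 1/68, and |x - 84/17| = |339*17 - 84*68|/(68*17) = 51/1156.
Cross-multiplying, 1*1156 = 1156 < 3468 = 51*68, so 1/68 is smaller: the convergent 5/1 is closer to x than 84/17.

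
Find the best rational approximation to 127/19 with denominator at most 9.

20/3

Expand x = 127/19 as a continued fraction with the Euclidean algorithm:
  127 = 6*19 + 13, so a_0 = 6.
  19 = 1*13 + 6, so a_1 = 1.
  13 = 2*6 + 1, so a_2 = 2.
  6 = 6*1 + 0, so a_3 = 6.
so x = [6; 1, 2, 6].
Convergents (p_i = a_i*p_{i-1} + p_{i-2}, q_i = a_i*q_{i-1} + q_{i-2} with p_{-2}=0, p_{-1}=1, q_{-2}=1, q_{-1}=0), until the denominator exceeds 9:
  i=0: a_0=6, p_0 = 6*1 + 0 = 6, q_0 = 6*0 + 1 = 1.
  i=1: a_1=1, p_1 = 1*6 + 1 = 7, q_1 = 1*1 + 0 = 1.
  i=2: a_2=2, p_2 = 2*7 + 6 = 20, q_2 = 2*1 + 1 = 3.
  i=3: a_3=6, p_3 = 6*20 + 7 = 127, q_3 = 6*3 + 1 = 19.
q_3 = 19 > 9, so the last convergent with denominator <= 9 is p_2/q_2 = 20/3.
The closest fraction with denominator <= 9 is either p_2/q_2 or the intermediate fraction (k*p_2 + p_1)/(k*q_2 + q_1) with the largest k >= 1 whose denominator stays <= 9; these approach x as k grows, and every other convergent or intermediate fraction in range is farther away.
Largest k: floor((9 - q_1)/q_2) = floor((9 - 1)/3) = 2.
That gives (2*20 + 7)/(2*3 + 1) = 47/7.
Compare the errors: |x - 20/3| = |127*3 - 20*19|/(19*3) = 1/57, and |x - 47/7| = |127*7 - 47*19|/(19*7) = 4/133.
Cross-multiplying, 1*133 = 133 < 228 = 4*57, so 1/57 is smaller: the convergent 20/3 is closer to x than 47/7.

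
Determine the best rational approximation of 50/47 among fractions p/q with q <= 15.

Expand x = 50/47 as a continued fraction with the Euclidean algorithm:
  50 = 1*47 + 3, so a_0 = 1.
  47 = 15*3 + 2, so a_1 = 15.
  3 = 1*2 + 1, so a_2 = 1.
  2 = 2*1 + 0, so a_3 = 2.
so x = [1; 15, 1, 2].
Convergents (p_i = a_i*p_{i-1} + p_{i-2}, q_i = a_i*q_{i-1} + q_{i-2} with p_{-2}=0, p_{-1}=1, q_{-2}=1, q_{-1}=0), until the denominator exceeds 15:
  i=0: a_0=1, p_0 = 1*1 + 0 = 1, q_0 = 1*0 + 1 = 1.
  i=1: a_1=15, p_1 = 15*1 + 1 = 16, q_1 = 15*1 + 0 = 15.
  i=2: a_2=1, p_2 = 1*16 + 1 = 17, q_2 = 1*15 + 1 = 16.
q_2 = 16 > 15, so the last convergent with denominator <= 15 is p_1/q_1 = 16/15.
The closest fraction with denominator <= 15 is either p_1/q_1 or the intermediate fraction (k*p_1 + p_0)/(k*q_1 + q_0) with the largest k >= 1 whose denominator stays <= 15; these approach x as k grows, and every other convergent or intermediate fraction in range is farther away.
Largest k: floor((15 - q_0)/q_1) = floor((15 - 1)/15) = 0.
Since k = 0, no intermediate fraction beyond p_1/q_1 has denominator <= 15, so the convergent 16/15 is the closest (its error is |50*15 - 16*47|/(47*15) = 2/705).

16/15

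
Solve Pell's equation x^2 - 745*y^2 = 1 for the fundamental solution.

First expand sqrt(745) as a continued fraction. With x_i = (sqrt(745) + m_i)/d_i and (m_0, d_0) = (0, 1): a_0 = floor(sqrt(745)) = 27, since 27^2 = 729 <= 745 < 784 = 28^2.
Iterate m_{i+1} = d_i*a_i - m_i, d_{i+1} = (745 - m_{i+1}^2)/d_i, a_{i+1} = floor((a_0 + m_{i+1})/d_{i+1}):
  m_1 = 1*27 - 0 = 27, d_1 = (745 - 27^2)/1 = 16/1 = 16, a_1 = floor((27 + 27)/16) = 3.
  m_2 = 16*3 - 27 = 21, d_2 = (745 - 21^2)/16 = 304/16 = 19, a_2 = floor((27 + 21)/19) = 2.
  m_3 = 19*2 - 21 = 17, d_3 = (745 - 17^2)/19 = 456/19 = 24, a_3 = floor((27 + 17)/24) = 1.
  m_4 = 24*1 - 17 = 7, d_4 = (745 - 7^2)/24 = 696/24 = 29, a_4 = floor((27 + 7)/29) = 1.
  m_5 = 29*1 - 7 = 22, d_5 = (745 - 22^2)/29 = 261/29 = 9, a_5 = floor((27 + 22)/9) = 5.
  m_6 = 9*5 - 22 = 23, d_6 = (745 - 23^2)/9 = 216/9 = 24, a_6 = floor((27 + 23)/24) = 2.
  m_7 = 24*2 - 23 = 25, d_7 = (745 - 25^2)/24 = 120/24 = 5, a_7 = floor((27 + 25)/5) = 10.
  m_8 = 5*10 - 25 = 25, d_8 = (745 - 25^2)/5 = 120/5 = 24, a_8 = floor((27 + 25)/24) = 2.
  m_9 = 24*2 - 25 = 23, d_9 = (745 - 23^2)/24 = 216/24 = 9, a_9 = floor((27 + 23)/9) = 5.
  m_10 = 9*5 - 23 = 22, d_10 = (745 - 22^2)/9 = 261/9 = 29, a_10 = floor((27 + 22)/29) = 1.
  m_11 = 29*1 - 22 = 7, d_11 = (745 - 7^2)/29 = 696/29 = 24, a_11 = floor((27 + 7)/24) = 1.
  m_12 = 24*1 - 7 = 17, d_12 = (745 - 17^2)/24 = 456/24 = 19, a_12 = floor((27 + 17)/19) = 2.
  m_13 = 19*2 - 17 = 21, d_13 = (745 - 21^2)/19 = 304/19 = 16, a_13 = floor((27 + 21)/16) = 3.
  m_14 = 16*3 - 21 = 27, d_14 = (745 - 27^2)/16 = 16/16 = 1, a_14 = floor((27 + 27)/1) = 54.
  m_15 = 1*54 - 27 = 27, d_15 = (745 - 27^2)/1 = 16/1 = 16: (m_15, d_15) = (m_1, d_1) = (27, 16), so from here the quotients repeat a_1, ..., a_14; the period length is 14.
So sqrt(745) = [27; (3, 2, 1, 1, 5, 2, 10, 2, 5, 1, 1, 2, 3, 54)] with period length k = 14.
k is even, so the fundamental solution of x^2 - 745y^2 = 1 is (p_{k-1}, q_{k-1}) = (p_13, q_13); compute convergents through index 13.
Convergents (p_i = a_i*p_{i-1} + p_{i-2}, q_i = a_i*q_{i-1} + q_{i-2} with p_{-2}=0, p_{-1}=1, q_{-2}=1, q_{-1}=0):
  i=0: a_0=27, p_0 = 27*1 + 0 = 27, q_0 = 27*0 + 1 = 1.
  i=1: a_1=3, p_1 = 3*27 + 1 = 82, q_1 = 3*1 + 0 = 3.
  i=2: a_2=2, p_2 = 2*82 + 27 = 191, q_2 = 2*3 + 1 = 7.
  i=3: a_3=1, p_3 = 1*191 + 82 = 273, q_3 = 1*7 + 3 = 10.
  i=4: a_4=1, p_4 = 1*273 + 191 = 464, q_4 = 1*10 + 7 = 17.
  i=5: a_5=5, p_5 = 5*464 + 273 = 2593, q_5 = 5*17 + 10 = 95.
  i=6: a_6=2, p_6 = 2*2593 + 464 = 5650, q_6 = 2*95 + 17 = 207.
  i=7: a_7=10, p_7 = 10*5650 + 2593 = 59093, q_7 = 10*207 + 95 = 2165.
  i=8: a_8=2, p_8 = 2*59093 + 5650 = 123836, q_8 = 2*2165 + 207 = 4537.
  i=9: a_9=5, p_9 = 5*123836 + 59093 = 678273, q_9 = 5*4537 + 2165 = 24850.
  i=10: a_10=1, p_10 = 1*678273 + 123836 = 802109, q_10 = 1*24850 + 4537 = 29387.
  i=11: a_11=1, p_11 = 1*802109 + 678273 = 1480382, q_11 = 1*29387 + 24850 = 54237.
  i=12: a_12=2, p_12 = 2*1480382 + 802109 = 3762873, q_12 = 2*54237 + 29387 = 137861.
  i=13: a_13=3, p_13 = 3*3762873 + 1480382 = 12769001, q_13 = 3*137861 + 54237 = 467820.
Check: 12769001^2 - 745*467820^2 = 163047386538001 - 163047386538000 = 1, so (x, y) = (12769001, 467820) solves the equation, and by the theorem it is the least positive solution.

(x, y) = (12769001, 467820)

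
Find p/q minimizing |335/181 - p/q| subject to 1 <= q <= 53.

Expand x = 335/181 as a continued fraction with the Euclidean algorithm:
  335 = 1*181 + 154, so a_0 = 1.
  181 = 1*154 + 27, so a_1 = 1.
  154 = 5*27 + 19, so a_2 = 5.
  27 = 1*19 + 8, so a_3 = 1.
  19 = 2*8 + 3, so a_4 = 2.
  8 = 2*3 + 2, so a_5 = 2.
  3 = 1*2 + 1, so a_6 = 1.
  2 = 2*1 + 0, so a_7 = 2.
so x = [1; 1, 5, 1, 2, 2, 1, 2].
Convergents (p_i = a_i*p_{i-1} + p_{i-2}, q_i = a_i*q_{i-1} + q_{i-2} with p_{-2}=0, p_{-1}=1, q_{-2}=1, q_{-1}=0), until the denominator exceeds 53:
  i=0: a_0=1, p_0 = 1*1 + 0 = 1, q_0 = 1*0 + 1 = 1.
  i=1: a_1=1, p_1 = 1*1 + 1 = 2, q_1 = 1*1 + 0 = 1.
  i=2: a_2=5, p_2 = 5*2 + 1 = 11, q_2 = 5*1 + 1 = 6.
  i=3: a_3=1, p_3 = 1*11 + 2 = 13, q_3 = 1*6 + 1 = 7.
  i=4: a_4=2, p_4 = 2*13 + 11 = 37, q_4 = 2*7 + 6 = 20.
  i=5: a_5=2, p_5 = 2*37 + 13 = 87, q_5 = 2*20 + 7 = 47.
  i=6: a_6=1, p_6 = 1*87 + 37 = 124, q_6 = 1*47 + 20 = 67.
q_6 = 67 > 53, so the last convergent with denominator <= 53 is p_5/q_5 = 87/47.
The closest fraction with denominator <= 53 is either p_5/q_5 or the intermediate fraction (k*p_5 + p_4)/(k*q_5 + q_4) with the largest k >= 1 whose denominator stays <= 53; these approach x as k grows, and every other convergent or intermediate fraction in range is farther away.
Largest k: floor((53 - q_4)/q_5) = floor((53 - 20)/47) = 0.
Since k = 0, no intermediate fraction beyond p_5/q_5 has denominator <= 53, so the convergent 87/47 is the closest (its error is |335*47 - 87*181|/(181*47) = 2/8507).

87/47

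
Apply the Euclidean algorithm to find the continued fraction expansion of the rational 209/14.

Run the Euclidean algorithm on 209 and 14; the successive quotients are the partial quotients a_0, a_1, ... (each step inverts the fractional part left over by the previous one):
  209 = 14*14 + 13, so a_0 = 14.
  14 = 1*13 + 1, so a_1 = 1.
  13 = 13*1 + 0, so a_2 = 13.
The remainder reaches 0 after 3 divisions, so the expansion has 3 partial quotients, read off in order.

[14; 1, 13]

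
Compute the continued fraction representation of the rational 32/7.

Run the Euclidean algorithm on 32 and 7; the successive quotients are the partial quotients a_0, a_1, ... (each step inverts the fractional part left over by the previous one):
  32 = 4*7 + 4, so a_0 = 4.
  7 = 1*4 + 3, so a_1 = 1.
  4 = 1*3 + 1, so a_2 = 1.
  3 = 3*1 + 0, so a_3 = 3.
The remainder reaches 0 after 4 divisions, so the expansion has 4 partial quotients, read off in order.

[4; 1, 1, 3]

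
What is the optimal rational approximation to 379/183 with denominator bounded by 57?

29/14

Expand x = 379/183 as a continued fraction with the Euclidean algorithm:
  379 = 2*183 + 13, so a_0 = 2.
  183 = 14*13 + 1, so a_1 = 14.
  13 = 13*1 + 0, so a_2 = 13.
so x = [2; 14, 13].
Convergents (p_i = a_i*p_{i-1} + p_{i-2}, q_i = a_i*q_{i-1} + q_{i-2} with p_{-2}=0, p_{-1}=1, q_{-2}=1, q_{-1}=0), until the denominator exceeds 57:
  i=0: a_0=2, p_0 = 2*1 + 0 = 2, q_0 = 2*0 + 1 = 1.
  i=1: a_1=14, p_1 = 14*2 + 1 = 29, q_1 = 14*1 + 0 = 14.
  i=2: a_2=13, p_2 = 13*29 + 2 = 379, q_2 = 13*14 + 1 = 183.
q_2 = 183 > 57, so the last convergent with denominator <= 57 is p_1/q_1 = 29/14.
The closest fraction with denominator <= 57 is either p_1/q_1 or the intermediate fraction (k*p_1 + p_0)/(k*q_1 + q_0) with the largest k >= 1 whose denominator stays <= 57; these approach x as k grows, and every other convergent or intermediate fraction in range is farther away.
Largest k: floor((57 - q_0)/q_1) = floor((57 - 1)/14) = 4.
That gives (4*29 + 2)/(4*14 + 1) = 118/57.
Compare the errors: |x - 29/14| = |379*14 - 29*183|/(183*14) = 1/2562, and |x - 118/57| = |379*57 - 118*183|/(183*57) = 9/10431.
Cross-multiplying, 1*10431 = 10431 < 23058 = 9*2562, so 1/2562 is smaller: the convergent 29/14 is closer to x than 118/57.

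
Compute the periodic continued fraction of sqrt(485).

[22; (44)]

Write x_i = (sqrt(485) + m_i)/d_i with (m_0, d_0) = (0, 1). a_0 = floor(sqrt(485)) = 22, since 22^2 = 484 <= 485 < 529 = 23^2.
Iterate m_{i+1} = d_i*a_i - m_i, d_{i+1} = (485 - m_{i+1}^2)/d_i, a_{i+1} = floor((a_0 + m_{i+1})/d_{i+1}):
  m_1 = 1*22 - 0 = 22, d_1 = (485 - 22^2)/1 = 1/1 = 1, a_1 = floor((22 + 22)/1) = 44.
  m_2 = 1*44 - 22 = 22, d_2 = (485 - 22^2)/1 = 1/1 = 1: (m_2, d_2) = (m_1, d_1) = (22, 1), so from here the quotient a_1 repeats; the period length is 1.
Hence the expansion of sqrt(485) is a_0 = 22 followed by the repeating block 44 (period 1).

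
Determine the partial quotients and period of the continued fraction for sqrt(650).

[25; (2, 50)]

Write x_i = (sqrt(650) + m_i)/d_i with (m_0, d_0) = (0, 1). a_0 = floor(sqrt(650)) = 25, since 25^2 = 625 <= 650 < 676 = 26^2.
Iterate m_{i+1} = d_i*a_i - m_i, d_{i+1} = (650 - m_{i+1}^2)/d_i, a_{i+1} = floor((a_0 + m_{i+1})/d_{i+1}):
  m_1 = 1*25 - 0 = 25, d_1 = (650 - 25^2)/1 = 25/1 = 25, a_1 = floor((25 + 25)/25) = 2.
  m_2 = 25*2 - 25 = 25, d_2 = (650 - 25^2)/25 = 25/25 = 1, a_2 = floor((25 + 25)/1) = 50.
  m_3 = 1*50 - 25 = 25, d_3 = (650 - 25^2)/1 = 25/1 = 25: (m_3, d_3) = (m_1, d_1) = (25, 25), so from here the quotients repeat a_1, a_2; the period length is 2.
Hence the expansion of sqrt(650) is a_0 = 25 followed by the repeating block 2, 50 (period 2).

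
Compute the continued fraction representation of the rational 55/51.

Run the Euclidean algorithm on 55 and 51; the successive quotients are the partial quotients a_0, a_1, ... (each step inverts the fractional part left over by the previous one):
  55 = 1*51 + 4, so a_0 = 1.
  51 = 12*4 + 3, so a_1 = 12.
  4 = 1*3 + 1, so a_2 = 1.
  3 = 3*1 + 0, so a_3 = 3.
The remainder reaches 0 after 4 divisions, so the expansion has 4 partial quotients, read off in order.

[1; 12, 1, 3]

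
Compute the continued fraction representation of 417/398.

[1; 20, 1, 18]

Run the Euclidean algorithm on 417 and 398; the successive quotients are the partial quotients a_0, a_1, ... (each step inverts the fractional part left over by the previous one):
  417 = 1*398 + 19, so a_0 = 1.
  398 = 20*19 + 18, so a_1 = 20.
  19 = 1*18 + 1, so a_2 = 1.
  18 = 18*1 + 0, so a_3 = 18.
The remainder reaches 0 after 4 divisions, so the expansion has 4 partial quotients, read off in order.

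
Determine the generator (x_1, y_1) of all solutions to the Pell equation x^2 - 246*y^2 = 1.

First expand sqrt(246) as a continued fraction. With x_i = (sqrt(246) + m_i)/d_i and (m_0, d_0) = (0, 1): a_0 = floor(sqrt(246)) = 15, since 15^2 = 225 <= 246 < 256 = 16^2.
Iterate m_{i+1} = d_i*a_i - m_i, d_{i+1} = (246 - m_{i+1}^2)/d_i, a_{i+1} = floor((a_0 + m_{i+1})/d_{i+1}):
  m_1 = 1*15 - 0 = 15, d_1 = (246 - 15^2)/1 = 21/1 = 21, a_1 = floor((15 + 15)/21) = 1.
  m_2 = 21*1 - 15 = 6, d_2 = (246 - 6^2)/21 = 210/21 = 10, a_2 = floor((15 + 6)/10) = 2.
  m_3 = 10*2 - 6 = 14, d_3 = (246 - 14^2)/10 = 50/10 = 5, a_3 = floor((15 + 14)/5) = 5.
  m_4 = 5*5 - 14 = 11, d_4 = (246 - 11^2)/5 = 125/5 = 25, a_4 = floor((15 + 11)/25) = 1.
  m_5 = 25*1 - 11 = 14, d_5 = (246 - 14^2)/25 = 50/25 = 2, a_5 = floor((15 + 14)/2) = 14.
  m_6 = 2*14 - 14 = 14, d_6 = (246 - 14^2)/2 = 50/2 = 25, a_6 = floor((15 + 14)/25) = 1.
  m_7 = 25*1 - 14 = 11, d_7 = (246 - 11^2)/25 = 125/25 = 5, a_7 = floor((15 + 11)/5) = 5.
  m_8 = 5*5 - 11 = 14, d_8 = (246 - 14^2)/5 = 50/5 = 10, a_8 = floor((15 + 14)/10) = 2.
  m_9 = 10*2 - 14 = 6, d_9 = (246 - 6^2)/10 = 210/10 = 21, a_9 = floor((15 + 6)/21) = 1.
  m_10 = 21*1 - 6 = 15, d_10 = (246 - 15^2)/21 = 21/21 = 1, a_10 = floor((15 + 15)/1) = 30.
  m_11 = 1*30 - 15 = 15, d_11 = (246 - 15^2)/1 = 21/1 = 21: (m_11, d_11) = (m_1, d_1) = (15, 21), so from here the quotients repeat a_1, ..., a_10; the period length is 10.
So sqrt(246) = [15; (1, 2, 5, 1, 14, 1, 5, 2, 1, 30)] with period length k = 10.
k is even, so the fundamental solution of x^2 - 246y^2 = 1 is (p_{k-1}, q_{k-1}) = (p_9, q_9); compute convergents through index 9.
Convergents (p_i = a_i*p_{i-1} + p_{i-2}, q_i = a_i*q_{i-1} + q_{i-2} with p_{-2}=0, p_{-1}=1, q_{-2}=1, q_{-1}=0):
  i=0: a_0=15, p_0 = 15*1 + 0 = 15, q_0 = 15*0 + 1 = 1.
  i=1: a_1=1, p_1 = 1*15 + 1 = 16, q_1 = 1*1 + 0 = 1.
  i=2: a_2=2, p_2 = 2*16 + 15 = 47, q_2 = 2*1 + 1 = 3.
  i=3: a_3=5, p_3 = 5*47 + 16 = 251, q_3 = 5*3 + 1 = 16.
  i=4: a_4=1, p_4 = 1*251 + 47 = 298, q_4 = 1*16 + 3 = 19.
  i=5: a_5=14, p_5 = 14*298 + 251 = 4423, q_5 = 14*19 + 16 = 282.
  i=6: a_6=1, p_6 = 1*4423 + 298 = 4721, q_6 = 1*282 + 19 = 301.
  i=7: a_7=5, p_7 = 5*4721 + 4423 = 28028, q_7 = 5*301 + 282 = 1787.
  i=8: a_8=2, p_8 = 2*28028 + 4721 = 60777, q_8 = 2*1787 + 301 = 3875.
  i=9: a_9=1, p_9 = 1*60777 + 28028 = 88805, q_9 = 1*3875 + 1787 = 5662.
Check: 88805^2 - 246*5662^2 = 7886328025 - 7886328024 = 1, so (x, y) = (88805, 5662) solves the equation, and by the theorem it is the least positive solution.

(x, y) = (88805, 5662)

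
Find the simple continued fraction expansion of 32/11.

[2; 1, 10]

Run the Euclidean algorithm on 32 and 11; the successive quotients are the partial quotients a_0, a_1, ... (each step inverts the fractional part left over by the previous one):
  32 = 2*11 + 10, so a_0 = 2.
  11 = 1*10 + 1, so a_1 = 1.
  10 = 10*1 + 0, so a_2 = 10.
The remainder reaches 0 after 3 divisions, so the expansion has 3 partial quotients, read off in order.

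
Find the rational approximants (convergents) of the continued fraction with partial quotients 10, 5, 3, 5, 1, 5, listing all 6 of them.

10/1, 51/5, 163/16, 866/85, 1029/101, 6011/590

Using the convergent recurrence p_i = a_i*p_{i-1} + p_{i-2}, q_i = a_i*q_{i-1} + q_{i-2} with p_{-2}=0, p_{-1}=1, q_{-2}=1, q_{-1}=0:
  i=0: a_0=10, p_0 = 10*1 + 0 = 10, q_0 = 10*0 + 1 = 1.
  i=1: a_1=5, p_1 = 5*10 + 1 = 51, q_1 = 5*1 + 0 = 5.
  i=2: a_2=3, p_2 = 3*51 + 10 = 163, q_2 = 3*5 + 1 = 16.
  i=3: a_3=5, p_3 = 5*163 + 51 = 866, q_3 = 5*16 + 5 = 85.
  i=4: a_4=1, p_4 = 1*866 + 163 = 1029, q_4 = 1*85 + 16 = 101.
  i=5: a_5=5, p_5 = 5*1029 + 866 = 6011, q_5 = 5*101 + 85 = 590.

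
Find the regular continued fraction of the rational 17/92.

[0; 5, 2, 2, 3]

Run the Euclidean algorithm on 17 and 92; the successive quotients are the partial quotients a_0, a_1, ... (each step inverts the fractional part left over by the previous one):
  17 = 0*92 + 17, so a_0 = 0.
  92 = 5*17 + 7, so a_1 = 5.
  17 = 2*7 + 3, so a_2 = 2.
  7 = 2*3 + 1, so a_3 = 2.
  3 = 3*1 + 0, so a_4 = 3.
The remainder reaches 0 after 5 divisions, so the expansion has 5 partial quotients, read off in order.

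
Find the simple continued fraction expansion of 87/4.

Run the Euclidean algorithm on 87 and 4; the successive quotients are the partial quotients a_0, a_1, ... (each step inverts the fractional part left over by the previous one):
  87 = 21*4 + 3, so a_0 = 21.
  4 = 1*3 + 1, so a_1 = 1.
  3 = 3*1 + 0, so a_2 = 3.
The remainder reaches 0 after 3 divisions, so the expansion has 3 partial quotients, read off in order.

[21; 1, 3]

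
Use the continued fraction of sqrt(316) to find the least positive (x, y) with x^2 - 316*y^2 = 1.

First expand sqrt(316) as a continued fraction. With x_i = (sqrt(316) + m_i)/d_i and (m_0, d_0) = (0, 1): a_0 = floor(sqrt(316)) = 17, since 17^2 = 289 <= 316 < 324 = 18^2.
Iterate m_{i+1} = d_i*a_i - m_i, d_{i+1} = (316 - m_{i+1}^2)/d_i, a_{i+1} = floor((a_0 + m_{i+1})/d_{i+1}):
  m_1 = 1*17 - 0 = 17, d_1 = (316 - 17^2)/1 = 27/1 = 27, a_1 = floor((17 + 17)/27) = 1.
  m_2 = 27*1 - 17 = 10, d_2 = (316 - 10^2)/27 = 216/27 = 8, a_2 = floor((17 + 10)/8) = 3.
  m_3 = 8*3 - 10 = 14, d_3 = (316 - 14^2)/8 = 120/8 = 15, a_3 = floor((17 + 14)/15) = 2.
  m_4 = 15*2 - 14 = 16, d_4 = (316 - 16^2)/15 = 60/15 = 4, a_4 = floor((17 + 16)/4) = 8.
  m_5 = 4*8 - 16 = 16, d_5 = (316 - 16^2)/4 = 60/4 = 15, a_5 = floor((17 + 16)/15) = 2.
  m_6 = 15*2 - 16 = 14, d_6 = (316 - 14^2)/15 = 120/15 = 8, a_6 = floor((17 + 14)/8) = 3.
  m_7 = 8*3 - 14 = 10, d_7 = (316 - 10^2)/8 = 216/8 = 27, a_7 = floor((17 + 10)/27) = 1.
  m_8 = 27*1 - 10 = 17, d_8 = (316 - 17^2)/27 = 27/27 = 1, a_8 = floor((17 + 17)/1) = 34.
  m_9 = 1*34 - 17 = 17, d_9 = (316 - 17^2)/1 = 27/1 = 27: (m_9, d_9) = (m_1, d_1) = (17, 27), so from here the quotients repeat a_1, ..., a_8; the period length is 8.
So sqrt(316) = [17; (1, 3, 2, 8, 2, 3, 1, 34)] with period length k = 8.
k is even, so the fundamental solution of x^2 - 316y^2 = 1 is (p_{k-1}, q_{k-1}) = (p_7, q_7); compute convergents through index 7.
Convergents (p_i = a_i*p_{i-1} + p_{i-2}, q_i = a_i*q_{i-1} + q_{i-2} with p_{-2}=0, p_{-1}=1, q_{-2}=1, q_{-1}=0):
  i=0: a_0=17, p_0 = 17*1 + 0 = 17, q_0 = 17*0 + 1 = 1.
  i=1: a_1=1, p_1 = 1*17 + 1 = 18, q_1 = 1*1 + 0 = 1.
  i=2: a_2=3, p_2 = 3*18 + 17 = 71, q_2 = 3*1 + 1 = 4.
  i=3: a_3=2, p_3 = 2*71 + 18 = 160, q_3 = 2*4 + 1 = 9.
  i=4: a_4=8, p_4 = 8*160 + 71 = 1351, q_4 = 8*9 + 4 = 76.
  i=5: a_5=2, p_5 = 2*1351 + 160 = 2862, q_5 = 2*76 + 9 = 161.
  i=6: a_6=3, p_6 = 3*2862 + 1351 = 9937, q_6 = 3*161 + 76 = 559.
  i=7: a_7=1, p_7 = 1*9937 + 2862 = 12799, q_7 = 1*559 + 161 = 720.
Check: 12799^2 - 316*720^2 = 163814401 - 163814400 = 1, so (x, y) = (12799, 720) solves the equation, and by the theorem it is the least positive solution.

(x, y) = (12799, 720)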